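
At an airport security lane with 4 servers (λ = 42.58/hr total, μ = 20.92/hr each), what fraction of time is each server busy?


ρ = λ/(cμ) = 42.58/(4·20.92) = 42.58/83.68 = 0.5088

Final: 0.5088


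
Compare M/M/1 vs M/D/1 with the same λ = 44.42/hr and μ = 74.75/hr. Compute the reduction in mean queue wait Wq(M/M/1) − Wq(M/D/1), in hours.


ρ = 44.42/74.75 = 0.5942
Wq(M/M/1) = ρ/(μ−λ) = 0.5942/30.33 = 0.01959 hr
Wq(M/D/1) = ρ/(2(μ−λ)) = 0.009796 hr
Savings = 0.01959 − 0.009796 = 0.009796 hr

Final: 0.009796 hr


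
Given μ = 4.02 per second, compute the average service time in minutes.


Mean service time = 1/μ = 1/4.02 second = 0.24876 second
In minutes: 0.24876 × 0.0166667 = 0.004146 min

Final: 0.004146 min


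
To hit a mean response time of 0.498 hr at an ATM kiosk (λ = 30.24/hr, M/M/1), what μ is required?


W = 1/(μ−λ) ⇒ μ − λ = 1/W = 1/0.498 = 2.0080
μ = λ + 1/W = 30.24 + 2.0080 = 32.2480 per hr

Final: 32.2480 /hr


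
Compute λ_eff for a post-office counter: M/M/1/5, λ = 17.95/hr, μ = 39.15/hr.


ρ = 0.4585; P_K = (1−ρ)ρ^5/(1−ρ^6) = 0.011074
λ_eff = λ(1 − P_K) = 17.95·(1 − 0.011074) = 17.95·0.988926 = 17.7512 /hr

Final: 17.7512 /hr


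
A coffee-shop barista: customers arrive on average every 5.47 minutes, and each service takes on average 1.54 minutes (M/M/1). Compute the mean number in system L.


λ = 60/5.47 = 10.9689 /hr
μ = 60/1.54 = 38.9610 /hr
ρ = λ/μ = 10.9689/38.9610 = 0.2815
L = ρ/(1−ρ) = 0.2815/0.7185 = 0.3919

Final: 0.3919


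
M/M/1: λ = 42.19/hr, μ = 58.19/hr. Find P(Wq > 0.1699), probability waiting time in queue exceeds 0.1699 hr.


ρ = 42.19/58.19 = 0.7250
P(Wq > t) = ρ·e^{−(μ−λ)t} = 0.7250·e^{−2.7184}
= 0.7250·0.065980 = 0.047838

Final: 0.047838


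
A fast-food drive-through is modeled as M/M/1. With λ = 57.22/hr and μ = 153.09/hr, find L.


ρ = λ/μ = 57.22/153.09 = 0.3738
L = ρ/(1−ρ) = 0.3738/(1 − 0.3738) = 0.3738/0.6262 = 0.5968

Final: 0.5968


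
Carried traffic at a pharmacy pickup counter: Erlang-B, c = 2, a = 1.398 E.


B(2,1.398) = 0.289524 (Erlang-B)
Carried load = a(1 − B) = 1.398·(1 − 0.289524) = 1.398·0.710476 = 0.9932 E

Final: 0.9932 Erlangs


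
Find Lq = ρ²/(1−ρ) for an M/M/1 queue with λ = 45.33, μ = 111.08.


ρ = 45.33/111.08 = 0.4081
Lq = ρ²/(1−ρ) = 0.1665/0.5919 = 0.2813

Final: 0.2813


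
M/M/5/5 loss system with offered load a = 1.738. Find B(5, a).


B(c,a) = (a^c/c!) / Σ_{k=0}^{c} a^k/k!
a^5/5! = 0.132150
Σ terms (k=0..5): 1.00000 + 1.73800 + 1.51032 + 0.87498 + 0.38018 + 0.13215 = 5.635631
B = 0.132150/5.635631 = 0.023449

Final: 0.023449


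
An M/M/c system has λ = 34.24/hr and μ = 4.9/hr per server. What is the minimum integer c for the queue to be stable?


Stability requires cμ > λ ⇔ c > λ/μ.
λ/μ = 34.24/4.9 = 6.9878
Minimum integer c = ⌊6.9878⌋ + 1 = 7
Check: 7·4.9 = 34.30 > 34.24, while 6·4.9 = 29.40 ≤ 34.24

Final: 7 servers


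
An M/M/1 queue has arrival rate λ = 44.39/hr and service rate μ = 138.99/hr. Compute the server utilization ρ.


ρ = λ/μ = 44.39/138.99 = 0.3194

Final: 0.3194


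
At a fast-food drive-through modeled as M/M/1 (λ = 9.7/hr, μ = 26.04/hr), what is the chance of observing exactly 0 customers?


ρ = 9.7/26.04 = 0.3725
P_n = (1−ρ)·ρ^n = (1 − 0.3725)·0.3725^0 = 0.6275·1.000000 = 0.627496

Final: 0.627496


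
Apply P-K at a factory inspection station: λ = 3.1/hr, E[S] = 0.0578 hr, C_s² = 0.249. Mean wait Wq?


ρ = λ·E[S] = 3.1·0.0578 = 0.1792
E[S²] = E[S]²(1+C_s²) = 0.0578²·(1+0.249) = 0.004173
Wq = λ·E[S²]/(2(1−ρ)) = 3.1·0.004173/(2·0.8208) = 0.007880 hr

Final: 0.007880 hr


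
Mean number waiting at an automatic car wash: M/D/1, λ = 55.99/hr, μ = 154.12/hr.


ρ = 55.99/154.12 = 0.3633
M/D/1: Lq = ρ²/(2(1−ρ)) = 0.1320/(2·0.6367) = 0.10364

Final: 0.10364


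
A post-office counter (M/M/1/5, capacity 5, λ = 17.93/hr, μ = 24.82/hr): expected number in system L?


ρ = 17.93/24.82 = 0.7224
L = ρ[1 − (K+1)ρ^K + Kρ^(K+1)] / [(1−ρ)(1−ρ^(K+1))]
Numerator: 0.7224·(1 − 6·0.196740 + 5·0.142125) = 0.383007
Denominator: (0.2776)·(0.857875) = 0.238145
L = 0.383007/0.238145 = 1.6083

Final: 1.6083


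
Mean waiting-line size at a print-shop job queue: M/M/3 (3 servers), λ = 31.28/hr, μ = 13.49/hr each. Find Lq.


a = λ/μ = 2.3188; ρ = a/3 = 0.7729
P₀ = 0.065975
Lq = P₀·a^c·ρ / (c!·(1−ρ)²) = 0.065975·12.46707·0.7729/(6·0.05157)
= 2.05476

Final: 2.05476


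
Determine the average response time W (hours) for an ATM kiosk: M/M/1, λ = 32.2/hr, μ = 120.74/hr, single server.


W = 1/(μ−λ) = 1/(120.74 − 32.2) = 1/88.54 = 0.01129 hr

Final: 0.01129 hr


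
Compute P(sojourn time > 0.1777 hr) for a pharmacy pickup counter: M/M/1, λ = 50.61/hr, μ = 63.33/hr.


W ~ Exponential(μ−λ) for M/M/1.
μ − λ = 63.33 − 50.61 = 12.7200
P(W > t) = e^{−(μ−λ)t} = e^{−2.2603} = 0.104315

Final: 0.104315


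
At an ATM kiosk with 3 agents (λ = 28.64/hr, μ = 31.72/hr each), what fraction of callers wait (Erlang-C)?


a = λ/μ = 0.9029; ρ = a/3 = 0.3010
P₀ = 0.402251 (from M/M/c formula)
C(c,a) = [a^c/(c!(1−ρ))]·P₀ = [0.73607/(6·0.6990)]·0.402251
= 0.17550·0.402251 = 0.070594

Final: 0.070594


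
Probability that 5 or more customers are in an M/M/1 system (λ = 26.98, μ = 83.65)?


ρ = 26.98/83.65 = 0.3225
P(N ≥ n) = ρ^n = 0.3225^5 = 0.003490

Final: 0.003490


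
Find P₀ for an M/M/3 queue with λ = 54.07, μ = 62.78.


a = λ/μ = 54.07/62.78 = 0.8613; ρ = a/c = 0.2871
Σ_{k=0}^{2} a^k/k! (terms k=0..2) = 1.00000 + 0.86126 + 0.37089 = 2.23215
Tail: a^3/(3!(1−ρ)) = 0.63886/(6·0.7129) = 0.14935
P₀ = 1/(2.23215 + 0.14935) = 1/2.38150 = 0.419903

Final: 0.419903


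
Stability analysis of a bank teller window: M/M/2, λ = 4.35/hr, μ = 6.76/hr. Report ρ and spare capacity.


Total capacity cμ = 2·6.76 = 13.52/hr
ρ = λ/(cμ) = 4.35/13.52 = 0.3217
Stable ⇔ ρ < 1: YES
Spare capacity = cμ − λ = 13.52 − 4.35 = 9.17/hr

Final: ρ = 0.3217; stable; margin = 9.17/hr


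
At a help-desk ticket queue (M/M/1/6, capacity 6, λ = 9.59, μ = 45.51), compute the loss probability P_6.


ρ = λ/μ = 9.59/45.51 = 0.2107
P_K = (1−ρ)ρ^K/(1−ρ^(K+1)) = (0.7893·0.00008755)/(1 − 0.00001845)
= 0.00006910/0.999982 = 0.00006910

Final: 0.00006910


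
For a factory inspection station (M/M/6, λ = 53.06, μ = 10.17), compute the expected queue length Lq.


a = λ/μ = 5.2173; ρ = a/6 = 0.8696
P₀ = 0.003112
Lq = P₀·a^c·ρ / (c!·(1−ρ)²) = 0.003112·20168.69305·0.8696/(720·0.01702)
= 4.45473

Final: 4.45473


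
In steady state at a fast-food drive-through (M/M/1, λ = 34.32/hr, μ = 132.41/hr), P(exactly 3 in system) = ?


ρ = 34.32/132.41 = 0.2592
P_n = (1−ρ)·ρ^n = (1 − 0.2592)·0.2592^3 = 0.7408·0.017413 = 0.012900

Final: 0.012900


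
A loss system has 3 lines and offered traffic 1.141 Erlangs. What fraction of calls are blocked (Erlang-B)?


B(c,a) = (a^c/c!) / Σ_{k=0}^{c} a^k/k!
a^3/3! = 0.247574
Σ terms (k=0..3): 1.00000 + 1.14100 + 0.65094 + 0.24757 = 3.039515
B = 0.247574/3.039515 = 0.081452

Final: 0.081452


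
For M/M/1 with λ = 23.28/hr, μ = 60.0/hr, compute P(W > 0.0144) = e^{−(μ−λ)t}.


W ~ Exponential(μ−λ) for M/M/1.
μ − λ = 60.0 − 23.28 = 36.7200
P(W > t) = e^{−(μ−λ)t} = e^{−0.5288} = 0.589331

Final: 0.589331


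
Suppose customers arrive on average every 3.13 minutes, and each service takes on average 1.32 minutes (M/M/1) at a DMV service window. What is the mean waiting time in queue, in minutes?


λ = 60/3.13 = 19.1693 /hr
μ = 60/1.32 = 45.4545 /hr
ρ = λ/μ = 19.1693/45.4545 = 0.4217
Wq = ρ/(μ−λ) = 0.4217/(45.4545−19.1693) = 0.01604 hr
In minutes: 0.01604·60 = 0.9627 min

Final: 0.9627 min


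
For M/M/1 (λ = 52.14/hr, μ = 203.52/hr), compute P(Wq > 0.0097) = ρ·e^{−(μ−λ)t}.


ρ = 52.14/203.52 = 0.2562
P(Wq > t) = ρ·e^{−(μ−λ)t} = 0.2562·e^{−1.4684}
= 0.2562·0.230297 = 0.059000

Final: 0.059000


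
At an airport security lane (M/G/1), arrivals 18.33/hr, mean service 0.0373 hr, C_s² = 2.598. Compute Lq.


ρ = λ·E[S] = 18.33·0.0373 = 0.6837
Lq = ρ²(1+C_s²)/(2(1−ρ)) = 0.4675·(1+2.598)/(2·0.3163)
= 0.4675·3.5980/0.6326 = 2.65881

Final: 2.65881


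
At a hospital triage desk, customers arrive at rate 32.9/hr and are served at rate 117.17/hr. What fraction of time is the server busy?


ρ = λ/μ = 32.9/117.17 = 0.2808

Final: 0.2808


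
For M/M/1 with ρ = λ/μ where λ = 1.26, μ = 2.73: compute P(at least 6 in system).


ρ = 1.26/2.73 = 0.4615
P(N ≥ n) = ρ^n = 0.4615^6 = 0.009666

Final: 0.009666


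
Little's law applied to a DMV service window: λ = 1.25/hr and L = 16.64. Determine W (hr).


W = L/λ = 16.64/1.25 = 13.3120 hr

Final: 13.3120 hr


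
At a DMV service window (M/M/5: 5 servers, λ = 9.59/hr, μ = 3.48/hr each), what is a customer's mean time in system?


a = 2.7557; ρ = 0.5511; P₀ = 0.060997
Lq = P₀·a^c·ρ/(c!(1−ρ)²) = 0.22100
Wq = Lq/λ = 0.22100/9.59 = 0.02304 hr
W = Wq + 1/μ = 0.02304 + 0.28736 = 0.31040 hr

Final: 0.31040 hr


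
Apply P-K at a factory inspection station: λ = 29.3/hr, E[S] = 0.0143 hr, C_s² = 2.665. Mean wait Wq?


ρ = λ·E[S] = 29.3·0.0143 = 0.4190
E[S²] = E[S]²(1+C_s²) = 0.0143²·(1+2.665) = 0.0007495
Wq = λ·E[S²]/(2(1−ρ)) = 29.3·0.0007495/(2·0.5810) = 0.01890 hr

Final: 0.01890 hr


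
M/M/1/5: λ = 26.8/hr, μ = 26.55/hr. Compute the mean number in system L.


ρ = 26.8/26.55 = 1.0094
L = ρ[1 − (K+1)ρ^K + Kρ^(K+1)] / [(1−ρ)(1−ρ^(K+1))]
Numerator: 1.0094·(1 − 6·1.047976 + 5·1.057844) = 0.001377
Denominator: (-0.009416)·(-0.057844) = 0.0005447
L = 0.001377/0.0005447 = 2.5273

Final: 2.5273


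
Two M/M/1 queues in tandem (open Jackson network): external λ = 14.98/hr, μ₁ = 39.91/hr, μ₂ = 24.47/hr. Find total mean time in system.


Each node sees arrival rate λ = 14.98/hr (tandem ⇒ throughput preserved).
W₁ = 1/(μ₁−λ) = 1/(39.91−14.98) = 0.04011 hr
W₂ = 1/(μ₂−λ) = 1/(24.47−14.98) = 0.10537 hr
W_total = W₁ + W₂ = 0.04011 + 0.10537 = 0.14549 hr

Final: 0.14549 hr


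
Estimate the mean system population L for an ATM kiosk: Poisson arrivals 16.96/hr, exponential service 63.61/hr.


ρ = λ/μ = 16.96/63.61 = 0.2666
L = ρ/(1−ρ) = 0.2666/(1 − 0.2666) = 0.2666/0.7334 = 0.3636

Final: 0.3636


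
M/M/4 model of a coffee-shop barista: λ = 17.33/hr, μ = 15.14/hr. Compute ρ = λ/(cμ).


ρ = λ/(cμ) = 17.33/(4·15.14) = 17.33/60.56 = 0.2862

Final: 0.2862


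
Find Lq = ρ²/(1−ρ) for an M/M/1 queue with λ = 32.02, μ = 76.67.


ρ = 32.02/76.67 = 0.4176
Lq = ρ²/(1−ρ) = 0.1744/0.5824 = 0.2995

Final: 0.2995


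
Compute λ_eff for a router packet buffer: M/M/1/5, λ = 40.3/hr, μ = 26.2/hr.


ρ = 1.5382; P_K = (1−ρ)ρ^5/(1−ρ^6) = 0.378451
λ_eff = λ(1 − P_K) = 40.3·(1 − 0.378451) = 40.3·0.621549 = 25.0484 /hr

Final: 25.0484 /hr


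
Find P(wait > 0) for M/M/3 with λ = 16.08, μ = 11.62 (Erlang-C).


a = λ/μ = 1.3838; ρ = a/3 = 0.4613
P₀ = 0.240320 (from M/M/c formula)
C(c,a) = [a^c/(c!(1−ρ))]·P₀ = [2.64996/(6·0.5387)]·0.240320
= 0.81982·0.240320 = 0.197020

Final: 0.197020


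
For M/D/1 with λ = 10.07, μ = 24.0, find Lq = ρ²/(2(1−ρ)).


ρ = 10.07/24.0 = 0.4196
M/D/1: Lq = ρ²/(2(1−ρ)) = 0.1761/(2·0.5804) = 0.15166

Final: 0.15166


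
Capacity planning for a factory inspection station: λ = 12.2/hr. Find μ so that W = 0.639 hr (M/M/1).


W = 1/(μ−λ) ⇒ μ − λ = 1/W = 1/0.639 = 1.5649
μ = λ + 1/W = 12.2 + 1.5649 = 13.7649 per hr

Final: 13.7649 /hr


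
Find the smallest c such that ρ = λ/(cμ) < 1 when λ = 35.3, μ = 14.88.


Stability requires cμ > λ ⇔ c > λ/μ.
λ/μ = 35.3/14.88 = 2.3723
Minimum integer c = ⌊2.3723⌋ + 1 = 3
Check: 3·14.88 = 44.64 > 35.3, while 2·14.88 = 29.76 ≤ 35.3

Final: 3 servers


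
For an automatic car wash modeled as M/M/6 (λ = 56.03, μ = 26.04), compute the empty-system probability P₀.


a = λ/μ = 56.03/26.04 = 2.1517; ρ = a/c = 0.3586
Σ_{k=0}^{5} a^k/k! (terms k=0..5) = 1.00000 + 2.15169 + 2.31488 + 1.66030 + 0.89311 + 0.38434 = 8.40433
Tail: a^6/(6!(1−ρ)) = 99.23797/(720·0.6414) = 0.21490
P₀ = 1/(8.40433 + 0.21490) = 1/8.61923 = 0.116020

Final: 0.116020


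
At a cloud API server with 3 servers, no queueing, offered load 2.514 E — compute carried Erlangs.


B(3,2.514) = 0.284069 (Erlang-B)
Carried load = a(1 − B) = 2.514·(1 − 0.284069) = 2.514·0.715931 = 1.7999 E

Final: 1.7999 Erlangs


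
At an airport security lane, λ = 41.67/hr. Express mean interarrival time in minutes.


Mean interarrival time = 1/λ = 1/41.67 hour = 0.02400 hour
In minutes: 0.02400 × 60 = 1.4399 min

Final: 1.4399 min


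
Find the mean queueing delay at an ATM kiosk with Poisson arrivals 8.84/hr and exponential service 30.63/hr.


ρ = 8.84/30.63 = 0.2886
Wq = ρ/(μ−λ) = 0.2886/(30.63 − 8.84) = 0.2886/21.79 = 0.01324 hr

Final: 0.01324 hr


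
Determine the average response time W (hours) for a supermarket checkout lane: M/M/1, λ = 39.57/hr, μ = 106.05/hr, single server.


W = 1/(μ−λ) = 1/(106.05 − 39.57) = 1/66.48 = 0.01504 hr

Final: 0.01504 hr


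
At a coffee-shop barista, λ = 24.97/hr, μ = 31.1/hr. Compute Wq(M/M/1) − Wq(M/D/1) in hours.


ρ = 24.97/31.1 = 0.8029
Wq(M/M/1) = ρ/(μ−λ) = 0.8029/6.13 = 0.13098 hr
Wq(M/D/1) = ρ/(2(μ−λ)) = 0.06549 hr
Savings = 0.13098 − 0.06549 = 0.06549 hr

Final: 0.06549 hr


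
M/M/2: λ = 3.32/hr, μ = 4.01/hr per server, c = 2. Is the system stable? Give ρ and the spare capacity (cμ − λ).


Total capacity cμ = 2·4.01 = 8.02/hr
ρ = λ/(cμ) = 3.32/8.02 = 0.4140
Stable ⇔ ρ < 1: YES
Spare capacity = cμ − λ = 8.02 − 3.32 = 4.70/hr

Final: ρ = 0.4140; stable; margin = 4.70/hr


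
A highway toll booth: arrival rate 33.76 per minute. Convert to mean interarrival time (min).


Mean interarrival time = 1/λ = 1/33.76 minute = 0.02962 minute
In minutes: 0.02962 × 1 = 0.02962 min

Final: 0.02962 min


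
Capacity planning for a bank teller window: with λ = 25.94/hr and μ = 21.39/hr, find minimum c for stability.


Stability requires cμ > λ ⇔ c > λ/μ.
λ/μ = 25.94/21.39 = 1.2127
Minimum integer c = ⌊1.2127⌋ + 1 = 2
Check: 2·21.39 = 42.78 > 25.94, while 1·21.39 = 21.39 ≤ 25.94

Final: 2 servers


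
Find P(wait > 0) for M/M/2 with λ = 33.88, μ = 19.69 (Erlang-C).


a = λ/μ = 1.7207; ρ = a/2 = 0.8603
P₀ = 0.075075 (from M/M/c formula)
C(c,a) = [a^c/(c!(1−ρ))]·P₀ = [2.96071/(2·0.1397)]·0.075075
= 10.59933·0.075075 = 0.795745

Final: 0.795745


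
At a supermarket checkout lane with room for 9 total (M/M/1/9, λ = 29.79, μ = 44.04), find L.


ρ = 29.79/44.04 = 0.6764
L = ρ[1 − (K+1)ρ^K + Kρ^(K+1)] / [(1−ρ)(1−ρ^(K+1))]
Numerator: 0.6764·(1 − 10·0.029649 + 9·0.020055) = 0.597971
Denominator: (0.3236)·(0.979945) = 0.317080
L = 0.597971/0.317080 = 1.8859

Final: 1.8859


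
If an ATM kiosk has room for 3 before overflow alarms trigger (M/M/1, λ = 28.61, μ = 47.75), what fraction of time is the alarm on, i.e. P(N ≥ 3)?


ρ = 28.61/47.75 = 0.5992
P(N ≥ n) = ρ^n = 0.5992^3 = 0.215097

Final: 0.215097


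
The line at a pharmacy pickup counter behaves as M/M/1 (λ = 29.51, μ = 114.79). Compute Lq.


ρ = 29.51/114.79 = 0.2571
Lq = ρ²/(1−ρ) = 0.06609/0.7429 = 0.08896

Final: 0.08896


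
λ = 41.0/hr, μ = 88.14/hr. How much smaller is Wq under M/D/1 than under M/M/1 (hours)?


ρ = 41.0/88.14 = 0.4652
Wq(M/M/1) = ρ/(μ−λ) = 0.4652/47.14 = 0.009868 hr
Wq(M/D/1) = ρ/(2(μ−λ)) = 0.004934 hr
Savings = 0.009868 − 0.004934 = 0.004934 hr

Final: 0.004934 hr


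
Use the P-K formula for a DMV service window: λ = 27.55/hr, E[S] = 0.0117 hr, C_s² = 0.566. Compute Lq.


ρ = λ·E[S] = 27.55·0.0117 = 0.3223
Lq = ρ²(1+C_s²)/(2(1−ρ)) = 0.1039·(1+0.566)/(2·0.6777)
= 0.1039·1.5660/1.3553 = 0.12005

Final: 0.12005


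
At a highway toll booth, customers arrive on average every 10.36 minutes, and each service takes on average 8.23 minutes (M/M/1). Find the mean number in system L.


λ = 60/10.36 = 5.7915 /hr
μ = 60/8.23 = 7.2904 /hr
ρ = λ/μ = 5.7915/7.2904 = 0.7944
L = ρ/(1−ρ) = 0.7944/0.2056 = 3.8638

Final: 3.8638


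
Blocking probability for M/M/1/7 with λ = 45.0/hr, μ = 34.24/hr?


ρ = λ/μ = 45.0/34.24 = 1.3143
P_K = (1−ρ)ρ^K/(1−ρ^(K+1)) = (-0.3143·6.772536)/(1 − 8.900821)
= -2.128285/-7.900821 = 0.269375

Final: 0.269375


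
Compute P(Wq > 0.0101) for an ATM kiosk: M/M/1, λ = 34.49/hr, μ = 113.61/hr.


ρ = 34.49/113.61 = 0.3036
P(Wq > t) = ρ·e^{−(μ−λ)t} = 0.3036·e^{−0.7991}
= 0.3036·0.449728 = 0.136530

Final: 0.136530


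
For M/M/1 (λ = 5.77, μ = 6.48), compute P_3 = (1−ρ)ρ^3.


ρ = 5.77/6.48 = 0.8904
P_n = (1−ρ)·ρ^n = (1 − 0.8904)·0.8904^3 = 0.1096·0.705996 = 0.077355

Final: 0.077355


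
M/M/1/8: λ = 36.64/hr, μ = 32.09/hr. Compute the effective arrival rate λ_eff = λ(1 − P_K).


ρ = 1.1418; P_K = (1−ρ)ρ^8/(1−ρ^9) = 0.178216
λ_eff = λ(1 − P_K) = 36.64·(1 − 0.178216) = 36.64·0.821784 = 30.1102 /hr

Final: 30.1102 /hr


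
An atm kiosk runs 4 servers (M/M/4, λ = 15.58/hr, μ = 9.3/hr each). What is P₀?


a = λ/μ = 15.58/9.3 = 1.6753; ρ = a/c = 0.4188
Σ_{k=0}^{3} a^k/k! (terms k=0..3) = 1.00000 + 1.67527 + 1.40326 + 0.78361 = 4.86215
Tail: a^4/(4!(1−ρ)) = 7.87659/(24·0.5812) = 0.56470
P₀ = 1/(4.86215 + 0.56470) = 1/5.42684 = 0.184269

Final: 0.184269


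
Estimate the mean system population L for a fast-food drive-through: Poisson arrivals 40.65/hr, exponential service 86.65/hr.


ρ = λ/μ = 40.65/86.65 = 0.4691
L = ρ/(1−ρ) = 0.4691/(1 − 0.4691) = 0.4691/0.5309 = 0.8837

Final: 0.8837


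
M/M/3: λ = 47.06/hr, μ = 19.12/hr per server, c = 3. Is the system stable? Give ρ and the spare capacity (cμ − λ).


Total capacity cμ = 3·19.12 = 57.36/hr
ρ = λ/(cμ) = 47.06/57.36 = 0.8204
Stable ⇔ ρ < 1: YES
Spare capacity = cμ − λ = 57.36 − 47.06 = 10.30/hr

Final: ρ = 0.8204; stable; margin = 10.30/hr


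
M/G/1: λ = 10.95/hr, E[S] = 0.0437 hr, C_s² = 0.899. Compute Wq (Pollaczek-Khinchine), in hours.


ρ = λ·E[S] = 10.95·0.0437 = 0.4785
E[S²] = E[S]²(1+C_s²) = 0.0437²·(1+0.899) = 0.003627
Wq = λ·E[S²]/(2(1−ρ)) = 10.95·0.003627/(2·0.5215) = 0.03807 hr

Final: 0.03807 hr


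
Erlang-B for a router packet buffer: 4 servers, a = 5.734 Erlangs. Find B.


B(c,a) = (a^c/c!) / Σ_{k=0}^{c} a^k/k!
a^4/4! = 45.042192
Σ terms (k=0..4): 1.00000 + 5.73400 + 16.43938 + 31.42113 + 45.04219 = 99.636701
B = 45.042192/99.636701 = 0.452064

Final: 0.452064


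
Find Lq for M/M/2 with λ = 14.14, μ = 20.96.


a = λ/μ = 0.6746; ρ = a/2 = 0.3373
P₀ = 0.495540
Lq = P₀·a^c·ρ / (c!·(1−ρ)²) = 0.495540·0.45511·0.3373/(2·0.43916)
= 0.08661

Final: 0.08661


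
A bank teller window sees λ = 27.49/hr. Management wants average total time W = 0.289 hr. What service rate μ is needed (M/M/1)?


W = 1/(μ−λ) ⇒ μ − λ = 1/W = 1/0.289 = 3.4602
μ = λ + 1/W = 27.49 + 3.4602 = 30.9502 per hr

Final: 30.9502 /hr


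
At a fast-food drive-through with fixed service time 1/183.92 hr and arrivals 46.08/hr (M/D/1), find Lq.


ρ = 46.08/183.92 = 0.2505
M/D/1: Lq = ρ²/(2(1−ρ)) = 0.06277/(2·0.7495) = 0.04188

Final: 0.04188


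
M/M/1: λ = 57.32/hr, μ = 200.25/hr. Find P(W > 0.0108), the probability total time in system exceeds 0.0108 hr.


W ~ Exponential(μ−λ) for M/M/1.
μ − λ = 200.25 − 57.32 = 142.9300
P(W > t) = e^{−(μ−λ)t} = e^{−1.5436} = 0.213601

Final: 0.213601


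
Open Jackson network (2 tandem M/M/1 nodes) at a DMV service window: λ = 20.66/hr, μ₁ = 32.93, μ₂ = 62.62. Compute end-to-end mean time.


Each node sees arrival rate λ = 20.66/hr (tandem ⇒ throughput preserved).
W₁ = 1/(μ₁−λ) = 1/(32.93−20.66) = 0.08150 hr
W₂ = 1/(μ₂−λ) = 1/(62.62−20.66) = 0.02383 hr
W_total = W₁ + W₂ = 0.08150 + 0.02383 = 0.10533 hr

Final: 0.10533 hr


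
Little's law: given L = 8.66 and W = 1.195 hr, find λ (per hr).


λ = L/W = 8.66/1.195 = 7.2469 /hr

Final: 7.2469 /hr


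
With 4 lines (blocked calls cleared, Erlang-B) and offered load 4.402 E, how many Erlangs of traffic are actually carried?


B(4,4.402) = 0.348041 (Erlang-B)
Carried load = a(1 − B) = 4.402·(1 − 0.348041) = 4.402·0.651959 = 2.8699 E

Final: 2.8699 Erlangs


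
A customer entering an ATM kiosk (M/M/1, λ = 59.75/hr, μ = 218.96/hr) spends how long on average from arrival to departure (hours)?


W = 1/(μ−λ) = 1/(218.96 − 59.75) = 1/159.21 = 0.006281 hr

Final: 0.006281 hr


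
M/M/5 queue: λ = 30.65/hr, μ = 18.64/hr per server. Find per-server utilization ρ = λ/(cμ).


ρ = λ/(cμ) = 30.65/(5·18.64) = 30.65/93.20 = 0.3289

Final: 0.3289


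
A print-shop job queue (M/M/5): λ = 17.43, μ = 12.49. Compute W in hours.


a = 1.3955; ρ = 0.2791; P₀ = 0.247438
Lq = P₀·a^c·ρ/(c!(1−ρ)²) = 0.005861
Wq = Lq/λ = 0.005861/17.43 = 0.0003363 hr
W = Wq + 1/μ = 0.0003363 + 0.08006 = 0.08040 hr

Final: 0.08040 hr


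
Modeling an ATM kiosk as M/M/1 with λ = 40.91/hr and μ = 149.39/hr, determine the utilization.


ρ = λ/μ = 40.91/149.39 = 0.2738

Final: 0.2738


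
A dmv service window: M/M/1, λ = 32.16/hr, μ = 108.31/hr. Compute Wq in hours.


ρ = 32.16/108.31 = 0.2969
Wq = ρ/(μ−λ) = 0.2969/(108.31 − 32.16) = 0.2969/76.15 = 0.003899 hr

Final: 0.003899 hr


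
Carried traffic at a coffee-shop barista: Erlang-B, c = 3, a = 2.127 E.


B(3,2.127) = 0.229348 (Erlang-B)
Carried load = a(1 − B) = 2.127·(1 − 0.229348) = 2.127·0.770652 = 1.6392 E

Final: 1.6392 Erlangs


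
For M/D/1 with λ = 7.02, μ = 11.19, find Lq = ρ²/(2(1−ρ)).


ρ = 7.02/11.19 = 0.6273
M/D/1: Lq = ρ²/(2(1−ρ)) = 0.3936/(2·0.3727) = 0.52805

Final: 0.52805


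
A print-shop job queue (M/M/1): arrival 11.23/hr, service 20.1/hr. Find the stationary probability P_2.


ρ = 11.23/20.1 = 0.5587
P_n = (1−ρ)·ρ^n = (1 − 0.5587)·0.5587^2 = 0.4413·0.312153 = 0.137751

Final: 0.137751


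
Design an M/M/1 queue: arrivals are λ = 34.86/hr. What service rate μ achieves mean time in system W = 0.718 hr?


W = 1/(μ−λ) ⇒ μ − λ = 1/W = 1/0.718 = 1.3928
μ = λ + 1/W = 34.86 + 1.3928 = 36.2528 per hr

Final: 36.2528 /hr


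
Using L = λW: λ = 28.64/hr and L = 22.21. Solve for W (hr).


W = L/λ = 22.21/28.64 = 0.7755 hr

Final: 0.7755 hr


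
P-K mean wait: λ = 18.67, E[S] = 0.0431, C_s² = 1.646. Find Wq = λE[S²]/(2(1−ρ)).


ρ = λ·E[S] = 18.67·0.0431 = 0.8047
E[S²] = E[S]²(1+C_s²) = 0.0431²·(1+1.646) = 0.004915
Wq = λ·E[S²]/(2(1−ρ)) = 18.67·0.004915/(2·0.1953) = 0.23491 hr

Final: 0.23491 hr


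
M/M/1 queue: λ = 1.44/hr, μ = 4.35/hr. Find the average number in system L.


ρ = λ/μ = 1.44/4.35 = 0.3310
L = ρ/(1−ρ) = 0.3310/(1 − 0.3310) = 0.3310/0.6690 = 0.4948

Final: 0.4948


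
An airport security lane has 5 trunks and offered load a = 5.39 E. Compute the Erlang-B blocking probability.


B(c,a) = (a^c/c!) / Σ_{k=0}^{c} a^k/k!
a^5/5! = 37.910768
Σ terms (k=0..5): 1.00000 + 5.39000 + 14.52605 + 26.09847 + 35.16769 + 37.91077 = 120.092976
B = 37.910768/120.092976 = 0.315678

Final: 0.315678


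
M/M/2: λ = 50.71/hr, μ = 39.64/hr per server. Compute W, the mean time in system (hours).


a = 1.2793; ρ = 0.6396; P₀ = 0.219786
Lq = P₀·a^c·ρ/(c!(1−ρ)²) = 0.88578
Wq = Lq/λ = 0.88578/50.71 = 0.01747 hr
W = Wq + 1/μ = 0.01747 + 0.02523 = 0.04269 hr

Final: 0.04269 hr


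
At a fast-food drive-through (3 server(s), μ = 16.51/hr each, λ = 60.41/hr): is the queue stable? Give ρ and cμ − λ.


Total capacity cμ = 3·16.51 = 49.53/hr
ρ = λ/(cμ) = 60.41/49.53 = 1.2197
Stable ⇔ ρ < 1: NO
Spare capacity = cμ − λ = 49.53 − 60.41 = -10.88/hr

Final: ρ = 1.2197; unstable; margin = -10.88/hr


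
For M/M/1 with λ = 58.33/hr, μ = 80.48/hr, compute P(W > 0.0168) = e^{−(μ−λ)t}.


W ~ Exponential(μ−λ) for M/M/1.
μ − λ = 80.48 − 58.33 = 22.1500
P(W > t) = e^{−(μ−λ)t} = e^{−0.3721} = 0.689272

Final: 0.689272


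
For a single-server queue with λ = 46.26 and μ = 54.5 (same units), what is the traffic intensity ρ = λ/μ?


ρ = λ/μ = 46.26/54.5 = 0.8488

Final: 0.8488


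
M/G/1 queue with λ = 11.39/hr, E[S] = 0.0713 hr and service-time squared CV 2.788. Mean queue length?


ρ = λ·E[S] = 11.39·0.0713 = 0.8121
Lq = ρ²(1+C_s²)/(2(1−ρ)) = 0.6595·(1+2.788)/(2·0.1879)
= 0.6595·3.7880/0.3758 = 6.64807

Final: 6.64807


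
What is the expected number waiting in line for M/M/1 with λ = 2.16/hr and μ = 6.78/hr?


ρ = 2.16/6.78 = 0.3186
Lq = ρ²/(1−ρ) = 0.1015/0.6814 = 0.1489

Final: 0.1489


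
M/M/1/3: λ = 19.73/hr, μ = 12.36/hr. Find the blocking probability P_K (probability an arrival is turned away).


ρ = λ/μ = 19.73/12.36 = 1.5963
P_K = (1−ρ)ρ^K/(1−ρ^(K+1)) = (-0.5963·4.067484)/(1 − 6.492836)
= -2.425352/-5.492836 = 0.441548

Final: 0.441548


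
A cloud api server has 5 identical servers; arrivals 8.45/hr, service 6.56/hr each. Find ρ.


ρ = λ/(cμ) = 8.45/(5·6.56) = 8.45/32.80 = 0.2576

Final: 0.2576


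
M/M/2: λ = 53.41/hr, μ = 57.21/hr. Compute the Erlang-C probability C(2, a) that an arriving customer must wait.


a = λ/μ = 0.9336; ρ = a/2 = 0.4668
P₀ = 0.363523 (from M/M/c formula)
C(c,a) = [a^c/(c!(1−ρ))]·P₀ = [0.87157/(2·0.5332)]·0.363523
= 0.81728·0.363523 = 0.297101

Final: 0.297101


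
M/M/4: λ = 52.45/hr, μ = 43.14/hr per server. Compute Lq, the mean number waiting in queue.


a = λ/μ = 1.2158; ρ = a/4 = 0.3040
P₀ = 0.295400
Lq = P₀·a^c·ρ / (c!·(1−ρ)²) = 0.295400·2.18505·0.3040/(24·0.48448)
= 0.01687

Final: 0.01687


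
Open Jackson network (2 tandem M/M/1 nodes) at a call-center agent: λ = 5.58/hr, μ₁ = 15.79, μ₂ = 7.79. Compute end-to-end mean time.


Each node sees arrival rate λ = 5.58/hr (tandem ⇒ throughput preserved).
W₁ = 1/(μ₁−λ) = 1/(15.79−5.58) = 0.09794 hr
W₂ = 1/(μ₂−λ) = 1/(7.79−5.58) = 0.45249 hr
W_total = W₁ + W₂ = 0.09794 + 0.45249 = 0.55043 hr

Final: 0.55043 hr


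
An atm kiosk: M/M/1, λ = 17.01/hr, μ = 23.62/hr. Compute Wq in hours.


ρ = 17.01/23.62 = 0.7202
Wq = ρ/(μ−λ) = 0.7202/(23.62 − 17.01) = 0.7202/6.61 = 0.1089 hr

Final: 0.1089 hr


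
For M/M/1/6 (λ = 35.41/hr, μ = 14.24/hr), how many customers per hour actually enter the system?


ρ = 2.4867; P_K = (1−ρ)ρ^6/(1−ρ^7) = 0.598872
λ_eff = λ(1 − P_K) = 35.41·(1 − 0.598872) = 35.41·0.401128 = 14.2039 /hr

Final: 14.2039 /hr


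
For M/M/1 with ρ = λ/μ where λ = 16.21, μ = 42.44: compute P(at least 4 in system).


ρ = 16.21/42.44 = 0.3820
P(N ≥ n) = ρ^n = 0.3820^4 = 0.021283

Final: 0.021283


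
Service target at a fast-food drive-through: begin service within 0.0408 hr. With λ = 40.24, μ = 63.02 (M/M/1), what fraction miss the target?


ρ = 40.24/63.02 = 0.6385
P(Wq > t) = ρ·e^{−(μ−λ)t} = 0.6385·e^{−0.9294}
= 0.6385·0.394781 = 0.252079

Final: 0.252079


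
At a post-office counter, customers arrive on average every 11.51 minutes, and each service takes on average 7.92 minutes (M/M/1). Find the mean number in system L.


λ = 60/11.51 = 5.2129 /hr
μ = 60/7.92 = 7.5758 /hr
ρ = λ/μ = 5.2129/7.5758 = 0.6881
L = ρ/(1−ρ) = 0.6881/0.3119 = 2.2061

Final: 2.2061


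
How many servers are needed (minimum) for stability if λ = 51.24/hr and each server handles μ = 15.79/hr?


Stability requires cμ > λ ⇔ c > λ/μ.
λ/μ = 51.24/15.79 = 3.2451
Minimum integer c = ⌊3.2451⌋ + 1 = 4
Check: 4·15.79 = 63.16 > 51.24, while 3·15.79 = 47.37 ≤ 51.24

Final: 4 servers


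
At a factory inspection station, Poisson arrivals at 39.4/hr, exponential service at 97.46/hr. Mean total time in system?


W = 1/(μ−λ) = 1/(97.46 − 39.4) = 1/58.06 = 0.01722 hr

Final: 0.01722 hr


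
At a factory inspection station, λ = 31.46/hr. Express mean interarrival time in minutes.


Mean interarrival time = 1/λ = 1/31.46 hour = 0.03179 hour
In minutes: 0.03179 × 60 = 1.9072 min

Final: 1.9072 min


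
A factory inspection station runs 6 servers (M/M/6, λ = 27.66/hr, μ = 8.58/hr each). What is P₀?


a = λ/μ = 27.66/8.58 = 3.2238; ρ = a/c = 0.5373
Σ_{k=0}^{5} a^k/k! (terms k=0..5) = 1.00000 + 3.22378 + 5.19637 + 5.58397 + 4.50037 + 2.90164 = 22.40613
Tail: a^6/(6!(1−ρ)) = 1122.50770/(720·0.4627) = 3.36941
P₀ = 1/(22.40613 + 3.36941) = 1/25.77553 = 0.038796

Final: 0.038796


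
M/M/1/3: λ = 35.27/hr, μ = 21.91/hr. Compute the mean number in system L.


ρ = 35.27/21.91 = 1.6098
L = ρ[1 − (K+1)ρ^K + Kρ^(K+1)] / [(1−ρ)(1−ρ^(K+1))]
Numerator: 1.6098·(1 − 4·4.171471 + 3·6.715098) = 7.178609
Denominator: (-0.6098)·(-5.715098) = 3.484879
L = 7.178609/3.484879 = 2.0599

Final: 2.0599


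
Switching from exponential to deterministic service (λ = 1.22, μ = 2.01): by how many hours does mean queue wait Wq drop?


ρ = 1.22/2.01 = 0.6070
Wq(M/M/1) = ρ/(μ−λ) = 0.6070/0.7900 = 0.76831 hr
Wq(M/D/1) = ρ/(2(μ−λ)) = 0.38416 hr
Savings = 0.76831 − 0.38416 = 0.38416 hr

Final: 0.38416 hr


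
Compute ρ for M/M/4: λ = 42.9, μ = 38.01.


ρ = λ/(cμ) = 42.9/(4·38.01) = 42.9/152.04 = 0.2822

Final: 0.2822


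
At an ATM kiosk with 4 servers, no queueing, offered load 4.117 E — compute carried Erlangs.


B(4,4.117) = 0.321851 (Erlang-B)
Carried load = a(1 − B) = 4.117·(1 − 0.321851) = 4.117·0.678149 = 2.7919 E

Final: 2.7919 Erlangs


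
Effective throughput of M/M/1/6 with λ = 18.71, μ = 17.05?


ρ = 1.0974; P_K = (1−ρ)ρ^6/(1−ρ^7) = 0.185558
λ_eff = λ(1 − P_K) = 18.71·(1 − 0.185558) = 18.71·0.814442 = 15.2382 /hr

Final: 15.2382 /hr


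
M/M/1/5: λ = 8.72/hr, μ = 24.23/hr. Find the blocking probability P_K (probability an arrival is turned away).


ρ = λ/μ = 8.72/24.23 = 0.3599
P_K = (1−ρ)ρ^K/(1−ρ^(K+1)) = (0.6401·0.006037)/(1 − 0.002173)
= 0.003864/0.997827 = 0.003873

Final: 0.003873


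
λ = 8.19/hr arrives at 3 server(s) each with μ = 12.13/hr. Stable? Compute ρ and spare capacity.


Total capacity cμ = 3·12.13 = 36.39/hr
ρ = λ/(cμ) = 8.19/36.39 = 0.2251
Stable ⇔ ρ < 1: YES
Spare capacity = cμ − λ = 36.39 − 8.19 = 28.20/hr

Final: ρ = 0.2251; stable; margin = 28.20/hr


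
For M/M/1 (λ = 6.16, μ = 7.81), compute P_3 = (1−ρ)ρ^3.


ρ = 6.16/7.81 = 0.7887
P_n = (1−ρ)·ρ^n = (1 − 0.7887)·0.7887^3 = 0.2113·0.490669 = 0.103663

Final: 0.103663


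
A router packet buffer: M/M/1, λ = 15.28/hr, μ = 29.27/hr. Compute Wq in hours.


ρ = 15.28/29.27 = 0.5220
Wq = ρ/(μ−λ) = 0.5220/(29.27 − 15.28) = 0.5220/13.99 = 0.03731 hr

Final: 0.03731 hr


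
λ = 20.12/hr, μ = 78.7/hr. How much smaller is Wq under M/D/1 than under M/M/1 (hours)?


ρ = 20.12/78.7 = 0.2557
Wq(M/M/1) = ρ/(μ−λ) = 0.2557/58.58 = 0.004364 hr
Wq(M/D/1) = ρ/(2(μ−λ)) = 0.002182 hr
Savings = 0.004364 − 0.002182 = 0.002182 hr

Final: 0.002182 hr


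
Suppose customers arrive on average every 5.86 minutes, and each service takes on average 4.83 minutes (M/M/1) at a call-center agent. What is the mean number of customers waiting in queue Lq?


λ = 60/5.86 = 10.2389 /hr
μ = 60/4.83 = 12.4224 /hr
ρ = λ/μ = 10.2389/12.4224 = 0.8242
Lq = ρ²/(1−ρ) = 0.6794/0.1758 = 3.8651

Final: 3.8651


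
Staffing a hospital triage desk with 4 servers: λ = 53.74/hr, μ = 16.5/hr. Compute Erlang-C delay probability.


a = λ/μ = 3.2570; ρ = a/4 = 0.8142
P₀ = 0.024655 (from M/M/c formula)
C(c,a) = [a^c/(c!(1−ρ))]·P₀ = [112.52652/(24·0.1858)]·0.024655
= 25.24045·0.024655 = 0.622305

Final: 0.622305


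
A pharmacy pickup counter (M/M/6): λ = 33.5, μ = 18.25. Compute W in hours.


a = 1.8356; ρ = 0.3059; P₀ = 0.159375
Lq = P₀·a^c·ρ/(c!(1−ρ)²) = 0.005378
Wq = Lq/λ = 0.005378/33.5 = 0.0001605 hr
W = Wq + 1/μ = 0.0001605 + 0.05479 = 0.05496 hr

Final: 0.05496 hr


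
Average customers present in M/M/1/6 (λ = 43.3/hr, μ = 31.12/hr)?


ρ = 43.3/31.12 = 1.3914
L = ρ[1 − (K+1)ρ^K + Kρ^(K+1)] / [(1−ρ)(1−ρ^(K+1))]
Numerator: 1.3914·(1 − 7·7.255876 + 6·10.095740) = 15.003768
Denominator: (-0.3914)·(-9.095740) = 3.559965
L = 15.003768/3.559965 = 4.2146

Final: 4.2146


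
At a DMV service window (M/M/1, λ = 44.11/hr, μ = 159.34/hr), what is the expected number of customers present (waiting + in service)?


ρ = λ/μ = 44.11/159.34 = 0.2768
L = ρ/(1−ρ) = 0.2768/(1 − 0.2768) = 0.2768/0.7232 = 0.3828

Final: 0.3828


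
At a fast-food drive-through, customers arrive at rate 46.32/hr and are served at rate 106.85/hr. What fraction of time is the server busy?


ρ = λ/μ = 46.32/106.85 = 0.4335

Final: 0.4335


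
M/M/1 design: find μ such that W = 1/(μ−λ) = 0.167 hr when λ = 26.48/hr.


W = 1/(μ−λ) ⇒ μ − λ = 1/W = 1/0.167 = 5.9880
μ = λ + 1/W = 26.48 + 5.9880 = 32.4680 per hr

Final: 32.4680 /hr


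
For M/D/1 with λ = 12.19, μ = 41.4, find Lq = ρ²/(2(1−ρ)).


ρ = 12.19/41.4 = 0.2944
M/D/1: Lq = ρ²/(2(1−ρ)) = 0.08670/(2·0.7056) = 0.06144

Final: 0.06144


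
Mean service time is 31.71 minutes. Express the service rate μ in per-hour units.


μ = 1/(service time) in consistent units.
1 hour = 60 min, so μ = 60/31.71 = 1.8921 per hour

Final: 1.8921 /hr


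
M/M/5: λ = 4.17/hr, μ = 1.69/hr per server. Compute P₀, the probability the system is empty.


a = λ/μ = 4.17/1.69 = 2.4675; ρ = a/c = 0.4935
Σ_{k=0}^{4} a^k/k! (terms k=0..4) = 1.00000 + 2.46746 + 3.04417 + 2.50378 + 1.54449 = 10.55990
Tail: a^5/(5!(1−ρ)) = 91.46328/(120·0.5065) = 1.50480
P₀ = 1/(10.55990 + 1.50480) = 1/12.06470 = 0.082886

Final: 0.082886


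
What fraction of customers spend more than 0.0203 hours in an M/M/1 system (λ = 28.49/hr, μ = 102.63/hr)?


W ~ Exponential(μ−λ) for M/M/1.
μ − λ = 102.63 − 28.49 = 74.1400
P(W > t) = e^{−(μ−λ)t} = e^{−1.5050} = 0.222008

Final: 0.222008


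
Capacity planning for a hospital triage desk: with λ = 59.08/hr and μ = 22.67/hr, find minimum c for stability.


Stability requires cμ > λ ⇔ c > λ/μ.
λ/μ = 59.08/22.67 = 2.6061
Minimum integer c = ⌊2.6061⌋ + 1 = 3
Check: 3·22.67 = 68.01 > 59.08, while 2·22.67 = 45.34 ≤ 59.08

Final: 3 servers


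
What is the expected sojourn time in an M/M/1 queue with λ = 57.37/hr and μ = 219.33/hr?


W = 1/(μ−λ) = 1/(219.33 − 57.37) = 1/161.96 = 0.006174 hr

Final: 0.006174 hr


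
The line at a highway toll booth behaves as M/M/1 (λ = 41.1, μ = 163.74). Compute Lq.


ρ = 41.1/163.74 = 0.2510
Lq = ρ²/(1−ρ) = 0.06300/0.7490 = 0.08412

Final: 0.08412


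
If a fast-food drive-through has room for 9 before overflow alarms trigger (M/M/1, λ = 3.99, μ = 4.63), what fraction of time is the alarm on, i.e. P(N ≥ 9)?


ρ = 3.99/4.63 = 0.8618
P(N ≥ n) = ρ^n = 0.8618^9 = 0.262136

Final: 0.262136


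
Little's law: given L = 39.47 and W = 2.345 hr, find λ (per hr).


λ = L/W = 39.47/2.345 = 16.8316 /hr

Final: 16.8316 /hr


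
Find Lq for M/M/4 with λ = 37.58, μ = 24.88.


a = λ/μ = 1.5105; ρ = a/4 = 0.3776
P₀ = 0.218628
Lq = P₀·a^c·ρ / (c!·(1−ρ)²) = 0.218628·5.20506·0.3776/(24·0.38737)
= 0.04622

Final: 0.04622


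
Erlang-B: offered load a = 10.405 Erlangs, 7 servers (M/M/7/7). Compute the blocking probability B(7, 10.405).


B(c,a) = (a^c/c!) / Σ_{k=0}^{c} a^k/k!
a^7/7! = 2619.775374
Σ terms (k=0..7): 1.00000 + 10.40500 + 54.13201 + 187.74786 + 488.37913 + 1016.31697 + 1762.46301 + 2619.77537 = 6140.219357
B = 2619.775374/6140.219357 = 0.426658

Final: 0.426658


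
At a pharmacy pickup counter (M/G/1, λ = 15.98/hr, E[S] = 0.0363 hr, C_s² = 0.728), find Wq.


ρ = λ·E[S] = 15.98·0.0363 = 0.5801
E[S²] = E[S]²(1+C_s²) = 0.0363²·(1+0.728) = 0.002277
Wq = λ·E[S²]/(2(1−ρ)) = 15.98·0.002277/(2·0.4199) = 0.04332 hr

Final: 0.04332 hr


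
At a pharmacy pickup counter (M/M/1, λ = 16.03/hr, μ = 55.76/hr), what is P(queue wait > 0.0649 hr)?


ρ = 16.03/55.76 = 0.2875
P(Wq > t) = ρ·e^{−(μ−λ)t} = 0.2875·e^{−2.5785}
= 0.2875·0.075889 = 0.021817

Final: 0.021817


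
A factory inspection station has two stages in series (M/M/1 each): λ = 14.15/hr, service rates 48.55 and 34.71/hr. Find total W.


Each node sees arrival rate λ = 14.15/hr (tandem ⇒ throughput preserved).
W₁ = 1/(μ₁−λ) = 1/(48.55−14.15) = 0.02907 hr
W₂ = 1/(μ₂−λ) = 1/(34.71−14.15) = 0.04864 hr
W_total = W₁ + W₂ = 0.02907 + 0.04864 = 0.07771 hr

Final: 0.07771 hr


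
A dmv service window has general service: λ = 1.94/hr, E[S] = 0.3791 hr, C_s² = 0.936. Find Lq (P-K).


ρ = λ·E[S] = 1.94·0.3791 = 0.7355
Lq = ρ²(1+C_s²)/(2(1−ρ)) = 0.5409·(1+0.936)/(2·0.2645)
= 0.5409·1.9360/0.5291 = 1.97918

Final: 1.97918


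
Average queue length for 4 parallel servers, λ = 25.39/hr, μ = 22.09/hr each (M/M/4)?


a = λ/μ = 1.1494; ρ = a/4 = 0.2873
P₀ = 0.315950
Lq = P₀·a^c·ρ / (c!·(1−ρ)²) = 0.315950·1.74529·0.2873/(24·0.50787)
= 0.01300

Final: 0.01300


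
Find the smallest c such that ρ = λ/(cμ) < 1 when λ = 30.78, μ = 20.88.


Stability requires cμ > λ ⇔ c > λ/μ.
λ/μ = 30.78/20.88 = 1.4741
Minimum integer c = ⌊1.4741⌋ + 1 = 2
Check: 2·20.88 = 41.76 > 30.78, while 1·20.88 = 20.88 ≤ 30.78

Final: 2 servers


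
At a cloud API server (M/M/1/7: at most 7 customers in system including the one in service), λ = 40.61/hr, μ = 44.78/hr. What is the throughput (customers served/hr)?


ρ = 0.9069; P_K = (1−ρ)ρ^7/(1−ρ^8) = 0.086595
λ_eff = λ(1 − P_K) = 40.61·(1 − 0.086595) = 40.61·0.913405 = 37.0934 /hr

Final: 37.0934 /hr


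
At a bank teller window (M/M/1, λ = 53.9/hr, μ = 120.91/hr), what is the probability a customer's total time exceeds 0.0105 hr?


W ~ Exponential(μ−λ) for M/M/1.
μ − λ = 120.91 − 53.9 = 67.0100
P(W > t) = e^{−(μ−λ)t} = e^{−0.7036} = 0.494798

Final: 0.494798


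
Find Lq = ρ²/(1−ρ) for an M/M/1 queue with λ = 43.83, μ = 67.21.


ρ = 43.83/67.21 = 0.6521
Lq = ρ²/(1−ρ) = 0.4253/0.3479 = 1.2225

Final: 1.2225


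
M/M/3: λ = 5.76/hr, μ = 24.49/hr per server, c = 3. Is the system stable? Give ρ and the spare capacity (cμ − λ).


Total capacity cμ = 3·24.49 = 73.47/hr
ρ = λ/(cμ) = 5.76/73.47 = 0.07840
Stable ⇔ ρ < 1: YES
Spare capacity = cμ − λ = 73.47 − 5.76 = 67.71/hr

Final: ρ = 0.07840; stable; margin = 67.71/hr


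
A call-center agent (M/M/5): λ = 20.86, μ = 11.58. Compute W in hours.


a = 1.8014; ρ = 0.3603; P₀ = 0.164367
Lq = P₀·a^c·ρ/(c!(1−ρ)²) = 0.02287
Wq = Lq/λ = 0.02287/20.86 = 0.001096 hr
W = Wq + 1/μ = 0.001096 + 0.08636 = 0.08745 hr

Final: 0.08745 hr


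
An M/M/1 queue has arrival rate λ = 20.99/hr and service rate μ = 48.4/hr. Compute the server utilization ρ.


ρ = λ/μ = 20.99/48.4 = 0.4337

Final: 0.4337


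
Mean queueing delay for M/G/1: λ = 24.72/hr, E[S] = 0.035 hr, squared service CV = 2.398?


ρ = λ·E[S] = 24.72·0.035 = 0.8652
E[S²] = E[S]²(1+C_s²) = 0.035²·(1+2.398) = 0.004163
Wq = λ·E[S²]/(2(1−ρ)) = 24.72·0.004163/(2·0.1348) = 0.38167 hr

Final: 0.38167 hr
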